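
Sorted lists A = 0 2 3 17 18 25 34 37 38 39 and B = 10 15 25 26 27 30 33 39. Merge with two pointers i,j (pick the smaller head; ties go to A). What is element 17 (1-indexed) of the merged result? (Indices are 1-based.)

i=1 j=1: A[i]=0<=B[j]=10 take 0, i++
i=2 j=1: A[i]=2<=B[j]=10 take 2, i++
i=3 j=1: A[i]=3<=B[j]=10 take 3, i++
i=4 j=1: A[i]=17>B[j]=10 take 10, j++
i=4 j=2: A[i]=17>B[j]=15 take 15, j++
i=4 j=3: A[i]=17<=B[j]=25 take 17, i++
i=5 j=3: A[i]=18<=B[j]=25 take 18, i++
i=6 j=3: A[i]=25<=B[j]=25 take 25, i++
i=7 j=3: A[i]=34>B[j]=25 take 25, j++
i=7 j=4: A[i]=34>B[j]=26 take 26, j++
i=7 j=5: A[i]=34>B[j]=27 take 27, j++
i=7 j=6: A[i]=34>B[j]=30 take 30, j++
i=7 j=7: A[i]=34>B[j]=33 take 33, j++
i=7 j=8: A[i]=34<=B[j]=39 take 34, i++
i=8 j=8: A[i]=37<=B[j]=39 take 37, i++
i=9 j=8: A[i]=38<=B[j]=39 take 38, i++
i=10 j=8: A[i]=39<=B[j]=39 take 39, i++
i=11 j=8: A done, take B[j]=39, j++

merged[17] = 39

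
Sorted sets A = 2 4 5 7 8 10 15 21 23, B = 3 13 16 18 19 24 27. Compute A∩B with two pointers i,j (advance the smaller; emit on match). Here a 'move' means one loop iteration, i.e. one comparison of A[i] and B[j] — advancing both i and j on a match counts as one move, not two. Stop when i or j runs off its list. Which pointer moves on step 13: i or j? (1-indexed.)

i

i=1 j=1: 2<3, i++
i=2 j=1: 4>3, j++
i=2 j=2: 4<13, i++
i=3 j=2: 5<13, i++
i=4 j=2: 7<13, i++
i=5 j=2: 8<13, i++
i=6 j=2: 10<13, i++
i=7 j=2: 15>13, j++
i=7 j=3: 15<16, i++
i=8 j=3: 21>16, j++
i=8 j=4: 21>18, j++
i=8 j=5: 21>19, j++
i=8 j=6: 21<24, i++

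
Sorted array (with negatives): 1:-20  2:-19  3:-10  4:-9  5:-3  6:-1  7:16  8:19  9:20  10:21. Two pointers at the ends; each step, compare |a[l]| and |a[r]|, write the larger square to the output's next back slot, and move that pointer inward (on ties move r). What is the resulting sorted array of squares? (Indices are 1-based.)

[1, 9, 81, 100, 256, 361, 361, 400, 400, 441]

l=1 r=10: |-20|<=|21| out[10]=441, r--
l=1 r=9: |-20|<=|20| out[9]=400, r--
l=1 r=8: |-20|>|19| out[8]=400, l++
l=2 r=8: |-19|<=|19| out[7]=361, r--
l=2 r=7: |-19|>|16| out[6]=361, l++
l=3 r=7: |-10|<=|16| out[5]=256, r--
l=3 r=6: |-10|>|-1| out[4]=100, l++
l=4 r=6: |-9|>|-1| out[3]=81, l++
l=5 r=6: |-3|>|-1| out[2]=9, l++
l=6 r=6: |-1|<=|-1| out[1]=1, r--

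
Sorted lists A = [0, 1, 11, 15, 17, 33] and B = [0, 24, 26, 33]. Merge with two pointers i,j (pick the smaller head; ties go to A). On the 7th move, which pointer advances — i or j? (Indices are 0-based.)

j

[i=0,j=0] A[i]=0<=B[j]=0 take 0 → i++
[i=1,j=0] A[i]=1>B[j]=0 take 0 → j++
[i=1,j=1] A[i]=1<=B[j]=24 take 1 → i++
[i=2,j=1] A[i]=11<=B[j]=24 take 11 → i++
[i=3,j=1] A[i]=15<=B[j]=24 take 15 → i++
[i=4,j=1] A[i]=17<=B[j]=24 take 17 → i++
[i=5,j=1] A[i]=33>B[j]=24 take 24 → j++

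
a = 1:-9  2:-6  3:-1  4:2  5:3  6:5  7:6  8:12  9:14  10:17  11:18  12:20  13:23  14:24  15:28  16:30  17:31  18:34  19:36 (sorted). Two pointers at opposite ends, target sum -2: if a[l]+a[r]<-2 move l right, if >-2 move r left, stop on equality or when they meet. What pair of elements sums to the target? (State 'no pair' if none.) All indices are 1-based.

[1,19] -9+36=27 >-2 → r--
[1,18] -9+34=25 >-2 → r--
[1,17] -9+31=22 >-2 → r--
[1,16] -9+30=21 >-2 → r--
[1,15] -9+28=19 >-2 → r--
[1,14] -9+24=15 >-2 → r--
[1,13] -9+23=14 >-2 → r--
[1,12] -9+20=11 >-2 → r--
[1,11] -9+18=9 >-2 → r--
[1,10] -9+17=8 >-2 → r--
[1,9] -9+14=5 >-2 → r--
[1,8] -9+12=3 >-2 → r--
[1,7] -9+6=-3 <-2 → l++
[2,7] -6+6=0 >-2 → r--
[2,6] -6+5=-1 >-2 → r--
[2,5] -6+3=-3 <-2 → l++
[3,5] -1+3=2 >-2 → r--
[3,4] -1+2=1 >-2 → r--

no pair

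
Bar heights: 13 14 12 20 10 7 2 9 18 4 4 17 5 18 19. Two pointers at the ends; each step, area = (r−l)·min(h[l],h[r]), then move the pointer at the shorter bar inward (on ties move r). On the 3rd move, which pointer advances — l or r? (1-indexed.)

[1,15] min(13,19)*14=182 best=182 * → l++
[2,15] min(14,19)*13=182 best=182 → l++
[3,15] min(12,19)*12=144 best=182 → l++

l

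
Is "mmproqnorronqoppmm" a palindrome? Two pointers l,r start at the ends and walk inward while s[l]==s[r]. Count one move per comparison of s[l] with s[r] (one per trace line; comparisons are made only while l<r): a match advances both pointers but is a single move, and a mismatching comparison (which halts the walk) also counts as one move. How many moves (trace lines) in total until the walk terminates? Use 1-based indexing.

4 moves

[1,18] 'm'=='m' → l++,r--
[2,17] 'm'=='m' → l++,r--
[3,16] 'p'=='p' → l++,r--
[4,15] 'r'!='p' → stop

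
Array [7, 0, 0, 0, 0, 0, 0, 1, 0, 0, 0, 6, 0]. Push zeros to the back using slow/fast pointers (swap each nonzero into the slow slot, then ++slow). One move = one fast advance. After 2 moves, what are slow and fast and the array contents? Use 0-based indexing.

slow=1, fast=2, a=[7, 0, 0, 0, 0, 0, 0, 1, 0, 0, 0, 6, 0]

(s=0,f=0) a[fast]=7≠0 swap→a[0]=7 → slow++,fast++
(s=1,f=1) a[fast]=0 → fast++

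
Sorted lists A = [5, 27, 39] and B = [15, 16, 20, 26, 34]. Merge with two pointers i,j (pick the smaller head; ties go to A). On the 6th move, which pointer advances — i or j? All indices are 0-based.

i=0 j=0: A[i]=5<=B[j]=15 take 5, i++
i=1 j=0: A[i]=27>B[j]=15 take 15, j++
i=1 j=1: A[i]=27>B[j]=16 take 16, j++
i=1 j=2: A[i]=27>B[j]=20 take 20, j++
i=1 j=3: A[i]=27>B[j]=26 take 26, j++
i=1 j=4: A[i]=27<=B[j]=34 take 27, i++

i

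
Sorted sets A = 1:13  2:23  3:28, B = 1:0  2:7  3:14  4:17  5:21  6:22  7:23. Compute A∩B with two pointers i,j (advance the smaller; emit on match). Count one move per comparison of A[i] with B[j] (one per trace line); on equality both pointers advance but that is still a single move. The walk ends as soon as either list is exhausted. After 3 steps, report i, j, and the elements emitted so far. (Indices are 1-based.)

i=2, j=3, emitted=[]

[i=1,j=1] 13>0 → j++
[i=1,j=2] 13>7 → j++
[i=1,j=3] 13<14 → i++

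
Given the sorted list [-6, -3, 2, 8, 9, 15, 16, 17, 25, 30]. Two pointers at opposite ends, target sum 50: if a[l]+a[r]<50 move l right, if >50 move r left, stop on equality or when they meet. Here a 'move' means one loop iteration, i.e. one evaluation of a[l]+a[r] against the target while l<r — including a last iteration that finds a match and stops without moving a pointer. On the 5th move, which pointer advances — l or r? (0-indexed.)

l

[0,9] -6+30=24 <50 → l++
[1,9] -3+30=27 <50 → l++
[2,9] 2+30=32 <50 → l++
[3,9] 8+30=38 <50 → l++
[4,9] 9+30=39 <50 → l++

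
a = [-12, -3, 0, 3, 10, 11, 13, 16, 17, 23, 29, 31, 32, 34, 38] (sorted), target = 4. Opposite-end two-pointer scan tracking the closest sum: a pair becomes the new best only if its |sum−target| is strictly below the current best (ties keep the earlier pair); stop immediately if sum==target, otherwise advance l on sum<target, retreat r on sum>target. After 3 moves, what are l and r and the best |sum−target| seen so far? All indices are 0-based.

l=0, r=11, best |Δ|=16

[0,14] -12+38=26 d=22 * → r--
[0,13] -12+34=22 d=18 * → r--
[0,12] -12+32=20 d=16 * → r--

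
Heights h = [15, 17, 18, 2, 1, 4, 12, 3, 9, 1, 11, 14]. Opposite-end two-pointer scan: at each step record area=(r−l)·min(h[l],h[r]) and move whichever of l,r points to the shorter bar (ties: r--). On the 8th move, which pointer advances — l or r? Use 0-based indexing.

r

l=0 r=11: min(15,14)*11=154 best=154 *, r--
l=0 r=10: min(15,11)*10=110 best=154, r--
l=0 r=9: min(15,1)*9=9 best=154, r--
l=0 r=8: min(15,9)*8=72 best=154, r--
l=0 r=7: min(15,3)*7=21 best=154, r--
l=0 r=6: min(15,12)*6=72 best=154, r--
l=0 r=5: min(15,4)*5=20 best=154, r--
l=0 r=4: min(15,1)*4=4 best=154, r--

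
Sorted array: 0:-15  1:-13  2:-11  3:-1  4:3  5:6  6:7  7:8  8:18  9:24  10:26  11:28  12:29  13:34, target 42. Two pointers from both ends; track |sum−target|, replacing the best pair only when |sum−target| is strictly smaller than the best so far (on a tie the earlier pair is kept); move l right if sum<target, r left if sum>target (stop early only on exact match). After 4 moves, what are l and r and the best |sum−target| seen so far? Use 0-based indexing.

l=4, r=13, best |Δ|=9

[0,13] -15+34=19 d=23 * → l++
[1,13] -13+34=21 d=21 * → l++
[2,13] -11+34=23 d=19 * → l++
[3,13] -1+34=33 d=9 * → l++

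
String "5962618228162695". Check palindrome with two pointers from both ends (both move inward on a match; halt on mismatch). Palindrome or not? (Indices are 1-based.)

palindrome

l=1 r=16: '5'=='5', l++,r--
l=2 r=15: '9'=='9', l++,r--
l=3 r=14: '6'=='6', l++,r--
l=4 r=13: '2'=='2', l++,r--
l=5 r=12: '6'=='6', l++,r--
l=6 r=11: '1'=='1', l++,r--
l=7 r=10: '8'=='8', l++,r--
l=8 r=9: '2'=='2', l++,r--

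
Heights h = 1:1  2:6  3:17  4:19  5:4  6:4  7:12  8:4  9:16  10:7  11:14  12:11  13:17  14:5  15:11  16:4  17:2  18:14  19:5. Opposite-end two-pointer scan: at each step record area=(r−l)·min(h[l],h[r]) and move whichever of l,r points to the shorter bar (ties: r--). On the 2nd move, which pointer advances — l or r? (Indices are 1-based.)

[1,19] min(1,5)*18=18 best=18 * → l++
[2,19] min(6,5)*17=85 best=85 * → r--

r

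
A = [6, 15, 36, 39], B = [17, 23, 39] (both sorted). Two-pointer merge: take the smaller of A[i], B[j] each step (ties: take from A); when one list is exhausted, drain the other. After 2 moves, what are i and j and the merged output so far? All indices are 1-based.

i=1 j=1: A[i]=6<=B[j]=17 take 6, i++
i=2 j=1: A[i]=15<=B[j]=17 take 15, i++

i=3, j=1, merged so far=[6, 15]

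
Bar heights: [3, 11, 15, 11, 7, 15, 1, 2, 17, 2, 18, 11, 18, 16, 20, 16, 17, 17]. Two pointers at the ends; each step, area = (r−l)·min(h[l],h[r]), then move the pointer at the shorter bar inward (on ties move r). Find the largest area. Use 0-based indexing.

l=0 r=17: min(3,17)*17=51 best=51 *, l++
l=1 r=17: min(11,17)*16=176 best=176 *, l++
l=2 r=17: min(15,17)*15=225 best=225 *, l++
l=3 r=17: min(11,17)*14=154 best=225, l++
l=4 r=17: min(7,17)*13=91 best=225, l++
l=5 r=17: min(15,17)*12=180 best=225, l++
l=6 r=17: min(1,17)*11=11 best=225, l++
l=7 r=17: min(2,17)*10=20 best=225, l++
l=8 r=17: min(17,17)*9=153 best=225, r--
l=8 r=16: min(17,17)*8=136 best=225, r--
l=8 r=15: min(17,16)*7=112 best=225, r--
l=8 r=14: min(17,20)*6=102 best=225, l++
l=9 r=14: min(2,20)*5=10 best=225, l++
l=10 r=14: min(18,20)*4=72 best=225, l++
l=11 r=14: min(11,20)*3=33 best=225, l++
l=12 r=14: min(18,20)*2=36 best=225, l++
l=13 r=14: min(16,20)*1=16 best=225, l++

max area = 225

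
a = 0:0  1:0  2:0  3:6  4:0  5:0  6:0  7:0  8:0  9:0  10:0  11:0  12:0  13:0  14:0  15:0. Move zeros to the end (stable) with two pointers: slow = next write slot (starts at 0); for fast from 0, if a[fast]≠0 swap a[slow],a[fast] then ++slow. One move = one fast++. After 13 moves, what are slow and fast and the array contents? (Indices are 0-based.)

(s=0,f=0) a[fast]=0 → fast++
(s=0,f=1) a[fast]=0 → fast++
(s=0,f=2) a[fast]=0 → fast++
(s=0,f=3) a[fast]=6≠0 swap→a[0]=6 → slow++,fast++
(s=1,f=4) a[fast]=0 → fast++
(s=1,f=5) a[fast]=0 → fast++
(s=1,f=6) a[fast]=0 → fast++
(s=1,f=7) a[fast]=0 → fast++
(s=1,f=8) a[fast]=0 → fast++
(s=1,f=9) a[fast]=0 → fast++
(s=1,f=10) a[fast]=0 → fast++
(s=1,f=11) a[fast]=0 → fast++
(s=1,f=12) a[fast]=0 → fast++

slow=1, fast=13, a=[6, 0, 0, 0, 0, 0, 0, 0, 0, 0, 0, 0, 0, 0, 0, 0]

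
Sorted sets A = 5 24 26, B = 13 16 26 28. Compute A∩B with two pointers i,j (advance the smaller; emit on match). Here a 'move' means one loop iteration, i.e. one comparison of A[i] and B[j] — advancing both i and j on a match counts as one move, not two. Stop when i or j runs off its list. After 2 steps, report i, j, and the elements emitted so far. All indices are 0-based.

[i=0,j=0] 5<13 → i++
[i=1,j=0] 24>13 → j++

i=1, j=1, emitted=[]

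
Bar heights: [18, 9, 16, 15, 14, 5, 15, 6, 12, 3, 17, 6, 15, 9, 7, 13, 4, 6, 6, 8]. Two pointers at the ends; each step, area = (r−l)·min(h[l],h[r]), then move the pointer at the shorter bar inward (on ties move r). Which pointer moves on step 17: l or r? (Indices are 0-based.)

l=0 r=19: min(18,8)*19=152 best=152 *, r--
l=0 r=18: min(18,6)*18=108 best=152, r--
l=0 r=17: min(18,6)*17=102 best=152, r--
l=0 r=16: min(18,4)*16=64 best=152, r--
l=0 r=15: min(18,13)*15=195 best=195 *, r--
l=0 r=14: min(18,7)*14=98 best=195, r--
l=0 r=13: min(18,9)*13=117 best=195, r--
l=0 r=12: min(18,15)*12=180 best=195, r--
l=0 r=11: min(18,6)*11=66 best=195, r--
l=0 r=10: min(18,17)*10=170 best=195, r--
l=0 r=9: min(18,3)*9=27 best=195, r--
l=0 r=8: min(18,12)*8=96 best=195, r--
l=0 r=7: min(18,6)*7=42 best=195, r--
l=0 r=6: min(18,15)*6=90 best=195, r--
l=0 r=5: min(18,5)*5=25 best=195, r--
l=0 r=4: min(18,14)*4=56 best=195, r--
l=0 r=3: min(18,15)*3=45 best=195, r--

r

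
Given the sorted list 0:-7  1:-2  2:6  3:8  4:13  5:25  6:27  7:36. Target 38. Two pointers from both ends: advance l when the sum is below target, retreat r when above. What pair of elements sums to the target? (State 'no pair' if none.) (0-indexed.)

l=0 r=7: -7+36=29 <38, l++
l=1 r=7: -2+36=34 <38, l++
l=2 r=7: 6+36=42 >38, r--
l=2 r=6: 6+27=33 <38, l++
l=3 r=6: 8+27=35 <38, l++
l=4 r=6: 13+27=40 >38, r--
l=4 r=5: 13+25=38, found

(13, 25)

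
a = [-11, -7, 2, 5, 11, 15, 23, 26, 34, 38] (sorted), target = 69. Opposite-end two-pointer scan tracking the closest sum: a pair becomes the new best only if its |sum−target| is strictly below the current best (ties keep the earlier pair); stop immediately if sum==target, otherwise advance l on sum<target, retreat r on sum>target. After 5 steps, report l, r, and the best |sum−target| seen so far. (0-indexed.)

[0,9] -11+38=27 d=42 * → l++
[1,9] -7+38=31 d=38 * → l++
[2,9] 2+38=40 d=29 * → l++
[3,9] 5+38=43 d=26 * → l++
[4,9] 11+38=49 d=20 * → l++

l=5, r=9, best |Δ|=20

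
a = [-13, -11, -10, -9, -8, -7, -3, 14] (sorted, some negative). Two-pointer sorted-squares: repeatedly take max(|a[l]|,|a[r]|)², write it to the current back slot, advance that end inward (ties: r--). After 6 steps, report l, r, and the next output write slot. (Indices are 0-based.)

l=5, r=6, next write slot=1

[0,7] |-13|<=|14| out[7]=196 → r--
[0,6] |-13|>|-3| out[6]=169 → l++
[1,6] |-11|>|-3| out[5]=121 → l++
[2,6] |-10|>|-3| out[4]=100 → l++
[3,6] |-9|>|-3| out[3]=81 → l++
[4,6] |-8|>|-3| out[2]=64 → l++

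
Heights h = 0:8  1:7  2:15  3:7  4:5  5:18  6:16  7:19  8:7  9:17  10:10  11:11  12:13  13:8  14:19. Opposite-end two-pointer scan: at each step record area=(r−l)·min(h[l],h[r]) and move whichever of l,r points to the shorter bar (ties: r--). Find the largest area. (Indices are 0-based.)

max area = 180

l=0 r=14: min(8,19)*14=112 best=112 *, l++
l=1 r=14: min(7,19)*13=91 best=112, l++
l=2 r=14: min(15,19)*12=180 best=180 *, l++
l=3 r=14: min(7,19)*11=77 best=180, l++
l=4 r=14: min(5,19)*10=50 best=180, l++
l=5 r=14: min(18,19)*9=162 best=180, l++
l=6 r=14: min(16,19)*8=128 best=180, l++
l=7 r=14: min(19,19)*7=133 best=180, r--
l=7 r=13: min(19,8)*6=48 best=180, r--
l=7 r=12: min(19,13)*5=65 best=180, r--
l=7 r=11: min(19,11)*4=44 best=180, r--
l=7 r=10: min(19,10)*3=30 best=180, r--
l=7 r=9: min(19,17)*2=34 best=180, r--
l=7 r=8: min(19,7)*1=7 best=180, r--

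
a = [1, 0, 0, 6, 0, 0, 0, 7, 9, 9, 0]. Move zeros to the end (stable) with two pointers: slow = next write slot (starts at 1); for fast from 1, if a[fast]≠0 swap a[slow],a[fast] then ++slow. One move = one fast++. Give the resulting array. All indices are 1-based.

[1, 6, 7, 9, 9, 0, 0, 0, 0, 0, 0]

(s=1,f=1) a[fast]=1≠0 swap→a[1]=1 → slow++,fast++
(s=2,f=2) a[fast]=0 → fast++
(s=2,f=3) a[fast]=0 → fast++
(s=2,f=4) a[fast]=6≠0 swap→a[2]=6 → slow++,fast++
(s=3,f=5) a[fast]=0 → fast++
(s=3,f=6) a[fast]=0 → fast++
(s=3,f=7) a[fast]=0 → fast++
(s=3,f=8) a[fast]=7≠0 swap→a[3]=7 → slow++,fast++
(s=4,f=9) a[fast]=9≠0 swap→a[4]=9 → slow++,fast++
(s=5,f=10) a[fast]=9≠0 swap→a[5]=9 → slow++,fast++
(s=6,f=11) a[fast]=0 → fast++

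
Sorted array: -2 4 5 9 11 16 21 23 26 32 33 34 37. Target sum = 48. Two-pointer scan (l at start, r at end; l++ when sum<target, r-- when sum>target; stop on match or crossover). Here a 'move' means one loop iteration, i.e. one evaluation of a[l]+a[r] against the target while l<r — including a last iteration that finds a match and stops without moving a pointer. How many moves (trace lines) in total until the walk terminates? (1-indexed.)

5 moves

[1,13] -2+37=35 <48 → l++
[2,13] 4+37=41 <48 → l++
[3,13] 5+37=42 <48 → l++
[4,13] 9+37=46 <48 → l++
[5,13] 11+37=48 → found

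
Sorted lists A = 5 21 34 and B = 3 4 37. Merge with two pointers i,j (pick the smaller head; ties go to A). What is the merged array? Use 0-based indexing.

[3, 4, 5, 21, 34, 37]

i=0 j=0: A[i]=5>B[j]=3 take 3, j++
i=0 j=1: A[i]=5>B[j]=4 take 4, j++
i=0 j=2: A[i]=5<=B[j]=37 take 5, i++
i=1 j=2: A[i]=21<=B[j]=37 take 21, i++
i=2 j=2: A[i]=34<=B[j]=37 take 34, i++
i=3 j=2: A done, take B[j]=37, j++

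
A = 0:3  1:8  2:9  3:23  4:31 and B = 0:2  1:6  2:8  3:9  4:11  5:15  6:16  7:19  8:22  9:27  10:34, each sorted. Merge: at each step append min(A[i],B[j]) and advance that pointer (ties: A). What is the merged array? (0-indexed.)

[i=0,j=0] A[i]=3>B[j]=2 take 2 → j++
[i=0,j=1] A[i]=3<=B[j]=6 take 3 → i++
[i=1,j=1] A[i]=8>B[j]=6 take 6 → j++
[i=1,j=2] A[i]=8<=B[j]=8 take 8 → i++
[i=2,j=2] A[i]=9>B[j]=8 take 8 → j++
[i=2,j=3] A[i]=9<=B[j]=9 take 9 → i++
[i=3,j=3] A[i]=23>B[j]=9 take 9 → j++
[i=3,j=4] A[i]=23>B[j]=11 take 11 → j++
[i=3,j=5] A[i]=23>B[j]=15 take 15 → j++
[i=3,j=6] A[i]=23>B[j]=16 take 16 → j++
[i=3,j=7] A[i]=23>B[j]=19 take 19 → j++
[i=3,j=8] A[i]=23>B[j]=22 take 22 → j++
[i=3,j=9] A[i]=23<=B[j]=27 take 23 → i++
[i=4,j=9] A[i]=31>B[j]=27 take 27 → j++
[i=4,j=10] A[i]=31<=B[j]=34 take 31 → i++
[i=5,j=10] A done, take B[j]=34 → j++

[2, 3, 6, 8, 8, 9, 9, 11, 15, 16, 19, 22, 23, 27, 31, 34]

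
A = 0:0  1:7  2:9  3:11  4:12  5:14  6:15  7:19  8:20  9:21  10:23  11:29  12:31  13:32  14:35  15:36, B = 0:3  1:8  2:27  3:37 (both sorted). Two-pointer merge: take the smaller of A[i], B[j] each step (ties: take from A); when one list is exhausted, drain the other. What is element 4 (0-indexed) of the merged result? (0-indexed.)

[i=0,j=0] A[i]=0<=B[j]=3 take 0 → i++
[i=1,j=0] A[i]=7>B[j]=3 take 3 → j++
[i=1,j=1] A[i]=7<=B[j]=8 take 7 → i++
[i=2,j=1] A[i]=9>B[j]=8 take 8 → j++
[i=2,j=2] A[i]=9<=B[j]=27 take 9 → i++
[i=3,j=2] A[i]=11<=B[j]=27 take 11 → i++
[i=4,j=2] A[i]=12<=B[j]=27 take 12 → i++
[i=5,j=2] A[i]=14<=B[j]=27 take 14 → i++
[i=6,j=2] A[i]=15<=B[j]=27 take 15 → i++
[i=7,j=2] A[i]=19<=B[j]=27 take 19 → i++
[i=8,j=2] A[i]=20<=B[j]=27 take 20 → i++
[i=9,j=2] A[i]=21<=B[j]=27 take 21 → i++
[i=10,j=2] A[i]=23<=B[j]=27 take 23 → i++
[i=11,j=2] A[i]=29>B[j]=27 take 27 → j++
[i=11,j=3] A[i]=29<=B[j]=37 take 29 → i++
[i=12,j=3] A[i]=31<=B[j]=37 take 31 → i++
[i=13,j=3] A[i]=32<=B[j]=37 take 32 → i++
[i=14,j=3] A[i]=35<=B[j]=37 take 35 → i++
[i=15,j=3] A[i]=36<=B[j]=37 take 36 → i++
[i=16,j=3] A done, take B[j]=37 → j++

merged[4] = 9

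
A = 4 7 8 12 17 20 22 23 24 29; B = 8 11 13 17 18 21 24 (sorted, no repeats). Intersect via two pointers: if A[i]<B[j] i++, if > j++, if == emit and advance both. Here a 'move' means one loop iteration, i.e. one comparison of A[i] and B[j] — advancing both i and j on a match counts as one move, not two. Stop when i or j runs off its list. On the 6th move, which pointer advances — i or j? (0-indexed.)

j

i=0 j=0: 4<8, i++
i=1 j=0: 7<8, i++
i=2 j=0: 8==8 emit, i++,j++
i=3 j=1: 12>11, j++
i=3 j=2: 12<13, i++
i=4 j=2: 17>13, j++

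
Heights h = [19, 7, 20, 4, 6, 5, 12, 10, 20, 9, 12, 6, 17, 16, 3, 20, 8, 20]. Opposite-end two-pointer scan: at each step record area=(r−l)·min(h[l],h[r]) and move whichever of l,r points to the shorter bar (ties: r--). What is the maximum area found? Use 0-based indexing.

[0,17] min(19,20)*17=323 best=323 * → l++
[1,17] min(7,20)*16=112 best=323 → l++
[2,17] min(20,20)*15=300 best=323 → r--
[2,16] min(20,8)*14=112 best=323 → r--
[2,15] min(20,20)*13=260 best=323 → r--
[2,14] min(20,3)*12=36 best=323 → r--
[2,13] min(20,16)*11=176 best=323 → r--
[2,12] min(20,17)*10=170 best=323 → r--
[2,11] min(20,6)*9=54 best=323 → r--
[2,10] min(20,12)*8=96 best=323 → r--
[2,9] min(20,9)*7=63 best=323 → r--
[2,8] min(20,20)*6=120 best=323 → r--
[2,7] min(20,10)*5=50 best=323 → r--
[2,6] min(20,12)*4=48 best=323 → r--
[2,5] min(20,5)*3=15 best=323 → r--
[2,4] min(20,6)*2=12 best=323 → r--
[2,3] min(20,4)*1=4 best=323 → r--

max area = 323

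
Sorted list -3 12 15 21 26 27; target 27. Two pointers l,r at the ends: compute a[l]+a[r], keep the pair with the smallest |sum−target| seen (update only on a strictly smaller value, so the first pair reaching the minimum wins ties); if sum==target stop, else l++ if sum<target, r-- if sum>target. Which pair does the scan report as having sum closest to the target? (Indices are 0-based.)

l=0 r=5: -3+27=24 d=3 *, l++
l=1 r=5: 12+27=39 d=12, r--
l=1 r=4: 12+26=38 d=11, r--
l=1 r=3: 12+21=33 d=6, r--
l=1 r=2: 12+15=27 d=0 *, stop

pair (12, 15) with sum 27 (|Δ|=0)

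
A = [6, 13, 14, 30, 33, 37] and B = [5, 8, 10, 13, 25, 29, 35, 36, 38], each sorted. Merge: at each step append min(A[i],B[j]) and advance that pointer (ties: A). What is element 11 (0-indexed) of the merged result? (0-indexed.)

i=0 j=0: A[i]=6>B[j]=5 take 5, j++
i=0 j=1: A[i]=6<=B[j]=8 take 6, i++
i=1 j=1: A[i]=13>B[j]=8 take 8, j++
i=1 j=2: A[i]=13>B[j]=10 take 10, j++
i=1 j=3: A[i]=13<=B[j]=13 take 13, i++
i=2 j=3: A[i]=14>B[j]=13 take 13, j++
i=2 j=4: A[i]=14<=B[j]=25 take 14, i++
i=3 j=4: A[i]=30>B[j]=25 take 25, j++
i=3 j=5: A[i]=30>B[j]=29 take 29, j++
i=3 j=6: A[i]=30<=B[j]=35 take 30, i++
i=4 j=6: A[i]=33<=B[j]=35 take 33, i++
i=5 j=6: A[i]=37>B[j]=35 take 35, j++
i=5 j=7: A[i]=37>B[j]=36 take 36, j++
i=5 j=8: A[i]=37<=B[j]=38 take 37, i++
i=6 j=8: A done, take B[j]=38, j++

merged[11] = 35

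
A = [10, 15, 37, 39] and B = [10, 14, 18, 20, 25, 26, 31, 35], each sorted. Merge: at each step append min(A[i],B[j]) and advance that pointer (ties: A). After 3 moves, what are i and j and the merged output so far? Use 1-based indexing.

[i=1,j=1] A[i]=10<=B[j]=10 take 10 → i++
[i=2,j=1] A[i]=15>B[j]=10 take 10 → j++
[i=2,j=2] A[i]=15>B[j]=14 take 14 → j++

i=2, j=3, merged so far=[10, 10, 14]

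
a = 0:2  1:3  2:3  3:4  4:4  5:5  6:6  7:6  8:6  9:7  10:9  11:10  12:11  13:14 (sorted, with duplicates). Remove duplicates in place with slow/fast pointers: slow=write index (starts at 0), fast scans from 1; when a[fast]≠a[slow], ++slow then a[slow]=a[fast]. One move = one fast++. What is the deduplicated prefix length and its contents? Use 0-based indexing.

slow=0 fast=1: a[fast]=3≠a[slow]=2 write a[1]=3, slow++,fast++
slow=1 fast=2: a[fast]=3=a[slow] dup, fast++
slow=1 fast=3: a[fast]=4≠a[slow]=3 write a[2]=4, slow++,fast++
slow=2 fast=4: a[fast]=4=a[slow] dup, fast++
slow=2 fast=5: a[fast]=5≠a[slow]=4 write a[3]=5, slow++,fast++
slow=3 fast=6: a[fast]=6≠a[slow]=5 write a[4]=6, slow++,fast++
slow=4 fast=7: a[fast]=6=a[slow] dup, fast++
slow=4 fast=8: a[fast]=6=a[slow] dup, fast++
slow=4 fast=9: a[fast]=7≠a[slow]=6 write a[5]=7, slow++,fast++
slow=5 fast=10: a[fast]=9≠a[slow]=7 write a[6]=9, slow++,fast++
slow=6 fast=11: a[fast]=10≠a[slow]=9 write a[7]=10, slow++,fast++
slow=7 fast=12: a[fast]=11≠a[slow]=10 write a[8]=11, slow++,fast++
slow=8 fast=13: a[fast]=14≠a[slow]=11 write a[9]=14, slow++,fast++

length 10; prefix = [2, 3, 4, 5, 6, 7, 9, 10, 11, 14]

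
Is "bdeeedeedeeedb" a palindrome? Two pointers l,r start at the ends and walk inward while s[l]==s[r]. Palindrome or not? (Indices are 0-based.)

[0,13] 'b'=='b' → l++,r--
[1,12] 'd'=='d' → l++,r--
[2,11] 'e'=='e' → l++,r--
[3,10] 'e'=='e' → l++,r--
[4,9] 'e'=='e' → l++,r--
[5,8] 'd'=='d' → l++,r--
[6,7] 'e'=='e' → l++,r--

palindrome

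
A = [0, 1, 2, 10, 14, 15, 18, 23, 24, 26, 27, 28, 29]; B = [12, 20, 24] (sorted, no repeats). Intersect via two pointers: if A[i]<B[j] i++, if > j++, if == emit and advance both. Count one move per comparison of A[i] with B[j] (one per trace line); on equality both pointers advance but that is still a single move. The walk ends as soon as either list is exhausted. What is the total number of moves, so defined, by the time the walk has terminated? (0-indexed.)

11 moves

[i=0,j=0] 0<12 → i++
[i=1,j=0] 1<12 → i++
[i=2,j=0] 2<12 → i++
[i=3,j=0] 10<12 → i++
[i=4,j=0] 14>12 → j++
[i=4,j=1] 14<20 → i++
[i=5,j=1] 15<20 → i++
[i=6,j=1] 18<20 → i++
[i=7,j=1] 23>20 → j++
[i=7,j=2] 23<24 → i++
[i=8,j=2] 24==24 emit → i++,j++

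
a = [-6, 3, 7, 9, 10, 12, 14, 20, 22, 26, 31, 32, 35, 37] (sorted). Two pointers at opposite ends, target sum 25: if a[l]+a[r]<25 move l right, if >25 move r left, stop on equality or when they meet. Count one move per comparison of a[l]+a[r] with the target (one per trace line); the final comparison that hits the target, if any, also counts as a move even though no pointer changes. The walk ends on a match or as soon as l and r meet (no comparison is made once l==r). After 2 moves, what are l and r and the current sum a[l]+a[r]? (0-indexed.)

l=0, r=11, sum=26

l=0 r=13: -6+37=31 >25, r--
l=0 r=12: -6+35=29 >25, r--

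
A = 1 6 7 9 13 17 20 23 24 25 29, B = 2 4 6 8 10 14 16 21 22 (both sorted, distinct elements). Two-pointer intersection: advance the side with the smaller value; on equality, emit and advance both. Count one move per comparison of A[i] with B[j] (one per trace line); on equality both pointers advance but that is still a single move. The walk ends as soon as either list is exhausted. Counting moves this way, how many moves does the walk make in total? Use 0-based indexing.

i=0 j=0: 1<2, i++
i=1 j=0: 6>2, j++
i=1 j=1: 6>4, j++
i=1 j=2: 6==6 emit, i++,j++
i=2 j=3: 7<8, i++
i=3 j=3: 9>8, j++
i=3 j=4: 9<10, i++
i=4 j=4: 13>10, j++
i=4 j=5: 13<14, i++
i=5 j=5: 17>14, j++
i=5 j=6: 17>16, j++
i=5 j=7: 17<21, i++
i=6 j=7: 20<21, i++
i=7 j=7: 23>21, j++
i=7 j=8: 23>22, j++

15 moves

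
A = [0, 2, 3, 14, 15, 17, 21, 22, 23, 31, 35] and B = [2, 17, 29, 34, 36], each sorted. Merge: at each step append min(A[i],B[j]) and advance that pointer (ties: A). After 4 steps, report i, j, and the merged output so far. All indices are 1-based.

[i=1,j=1] A[i]=0<=B[j]=2 take 0 → i++
[i=2,j=1] A[i]=2<=B[j]=2 take 2 → i++
[i=3,j=1] A[i]=3>B[j]=2 take 2 → j++
[i=3,j=2] A[i]=3<=B[j]=17 take 3 → i++

i=4, j=2, merged so far=[0, 2, 2, 3]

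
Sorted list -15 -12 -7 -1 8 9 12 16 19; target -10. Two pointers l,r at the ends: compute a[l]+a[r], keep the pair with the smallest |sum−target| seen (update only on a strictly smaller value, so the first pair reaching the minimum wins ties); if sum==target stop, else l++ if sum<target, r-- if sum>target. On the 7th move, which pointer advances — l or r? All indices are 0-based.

l

[0,8] -15+19=4 d=14 * → r--
[0,7] -15+16=1 d=11 * → r--
[0,6] -15+12=-3 d=7 * → r--
[0,5] -15+9=-6 d=4 * → r--
[0,4] -15+8=-7 d=3 * → r--
[0,3] -15+-1=-16 d=6 → l++
[1,3] -12+-1=-13 d=3 → l++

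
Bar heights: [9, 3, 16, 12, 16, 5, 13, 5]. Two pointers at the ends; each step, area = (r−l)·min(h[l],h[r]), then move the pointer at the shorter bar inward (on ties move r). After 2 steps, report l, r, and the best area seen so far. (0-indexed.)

[0,7] min(9,5)*7=35 best=35 * → r--
[0,6] min(9,13)*6=54 best=54 * → l++

l=1, r=6, best area=54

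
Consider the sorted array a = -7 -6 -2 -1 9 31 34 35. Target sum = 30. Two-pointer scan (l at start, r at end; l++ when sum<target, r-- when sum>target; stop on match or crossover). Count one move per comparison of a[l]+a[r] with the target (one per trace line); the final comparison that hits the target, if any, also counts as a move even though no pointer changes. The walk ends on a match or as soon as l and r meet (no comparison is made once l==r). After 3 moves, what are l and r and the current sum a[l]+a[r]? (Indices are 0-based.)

l=0 r=7: -7+35=28 <30, l++
l=1 r=7: -6+35=29 <30, l++
l=2 r=7: -2+35=33 >30, r--

l=2, r=6, sum=32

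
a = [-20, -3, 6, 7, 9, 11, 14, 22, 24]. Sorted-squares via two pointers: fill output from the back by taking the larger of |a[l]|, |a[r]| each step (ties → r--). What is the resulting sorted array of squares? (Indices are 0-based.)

[9, 36, 49, 81, 121, 196, 400, 484, 576]

[0,8] |-20|<=|24| out[8]=576 → r--
[0,7] |-20|<=|22| out[7]=484 → r--
[0,6] |-20|>|14| out[6]=400 → l++
[1,6] |-3|<=|14| out[5]=196 → r--
[1,5] |-3|<=|11| out[4]=121 → r--
[1,4] |-3|<=|9| out[3]=81 → r--
[1,3] |-3|<=|7| out[2]=49 → r--
[1,2] |-3|<=|6| out[1]=36 → r--
[1,1] |-3|<=|-3| out[0]=9 → r--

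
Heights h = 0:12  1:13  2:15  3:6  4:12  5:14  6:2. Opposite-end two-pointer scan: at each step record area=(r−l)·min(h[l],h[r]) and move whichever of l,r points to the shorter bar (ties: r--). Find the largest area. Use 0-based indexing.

max area = 60

[0,6] min(12,2)*6=12 best=12 * → r--
[0,5] min(12,14)*5=60 best=60 * → l++
[1,5] min(13,14)*4=52 best=60 → l++
[2,5] min(15,14)*3=42 best=60 → r--
[2,4] min(15,12)*2=24 best=60 → r--
[2,3] min(15,6)*1=6 best=60 → r--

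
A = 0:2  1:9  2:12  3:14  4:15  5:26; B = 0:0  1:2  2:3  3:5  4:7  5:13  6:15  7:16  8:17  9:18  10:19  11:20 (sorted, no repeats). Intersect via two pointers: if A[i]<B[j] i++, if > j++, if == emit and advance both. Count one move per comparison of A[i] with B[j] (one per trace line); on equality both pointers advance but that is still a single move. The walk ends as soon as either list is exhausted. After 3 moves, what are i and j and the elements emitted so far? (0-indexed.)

i=1, j=3, emitted=[2]

[i=0,j=0] 2>0 → j++
[i=0,j=1] 2==2 emit → i++,j++
[i=1,j=2] 9>3 → j++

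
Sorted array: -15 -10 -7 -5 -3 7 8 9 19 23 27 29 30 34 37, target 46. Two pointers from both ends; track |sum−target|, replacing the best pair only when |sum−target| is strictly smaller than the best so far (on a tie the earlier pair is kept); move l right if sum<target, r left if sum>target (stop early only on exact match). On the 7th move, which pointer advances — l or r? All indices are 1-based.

l

[1,15] -15+37=22 d=24 * → l++
[2,15] -10+37=27 d=19 * → l++
[3,15] -7+37=30 d=16 * → l++
[4,15] -5+37=32 d=14 * → l++
[5,15] -3+37=34 d=12 * → l++
[6,15] 7+37=44 d=2 * → l++
[7,15] 8+37=45 d=1 * → l++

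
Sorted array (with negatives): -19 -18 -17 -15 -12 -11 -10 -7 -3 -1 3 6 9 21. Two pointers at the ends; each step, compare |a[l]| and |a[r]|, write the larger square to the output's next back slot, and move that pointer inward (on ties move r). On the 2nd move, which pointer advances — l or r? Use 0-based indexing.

l

[0,13] |-19|<=|21| out[13]=441 → r--
[0,12] |-19|>|9| out[12]=361 → l++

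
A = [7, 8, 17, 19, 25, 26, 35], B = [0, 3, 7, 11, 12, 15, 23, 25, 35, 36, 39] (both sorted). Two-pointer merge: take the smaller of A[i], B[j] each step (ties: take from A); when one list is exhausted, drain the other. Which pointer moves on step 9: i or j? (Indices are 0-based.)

i

i=0 j=0: A[i]=7>B[j]=0 take 0, j++
i=0 j=1: A[i]=7>B[j]=3 take 3, j++
i=0 j=2: A[i]=7<=B[j]=7 take 7, i++
i=1 j=2: A[i]=8>B[j]=7 take 7, j++
i=1 j=3: A[i]=8<=B[j]=11 take 8, i++
i=2 j=3: A[i]=17>B[j]=11 take 11, j++
i=2 j=4: A[i]=17>B[j]=12 take 12, j++
i=2 j=5: A[i]=17>B[j]=15 take 15, j++
i=2 j=6: A[i]=17<=B[j]=23 take 17, i++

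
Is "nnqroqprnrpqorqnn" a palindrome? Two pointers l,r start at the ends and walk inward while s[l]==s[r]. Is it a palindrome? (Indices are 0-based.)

palindrome

l=0 r=16: 'n'=='n', l++,r--
l=1 r=15: 'n'=='n', l++,r--
l=2 r=14: 'q'=='q', l++,r--
l=3 r=13: 'r'=='r', l++,r--
l=4 r=12: 'o'=='o', l++,r--
l=5 r=11: 'q'=='q', l++,r--
l=6 r=10: 'p'=='p', l++,r--
l=7 r=9: 'r'=='r', l++,r--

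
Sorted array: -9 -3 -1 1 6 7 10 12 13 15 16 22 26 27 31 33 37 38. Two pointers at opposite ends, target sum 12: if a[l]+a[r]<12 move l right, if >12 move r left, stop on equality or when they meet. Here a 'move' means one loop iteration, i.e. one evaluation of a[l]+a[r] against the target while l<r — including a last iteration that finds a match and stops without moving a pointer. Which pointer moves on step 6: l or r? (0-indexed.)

r

l=0 r=17: -9+38=29 >12, r--
l=0 r=16: -9+37=28 >12, r--
l=0 r=15: -9+33=24 >12, r--
l=0 r=14: -9+31=22 >12, r--
l=0 r=13: -9+27=18 >12, r--
l=0 r=12: -9+26=17 >12, r--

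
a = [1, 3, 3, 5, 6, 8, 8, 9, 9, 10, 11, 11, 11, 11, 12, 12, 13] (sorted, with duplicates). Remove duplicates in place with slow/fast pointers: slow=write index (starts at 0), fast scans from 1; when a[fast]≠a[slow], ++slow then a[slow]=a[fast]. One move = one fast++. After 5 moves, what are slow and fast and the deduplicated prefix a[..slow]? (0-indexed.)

slow=0 fast=1: a[fast]=3≠a[slow]=1 write a[1]=3, slow++,fast++
slow=1 fast=2: a[fast]=3=a[slow] dup, fast++
slow=1 fast=3: a[fast]=5≠a[slow]=3 write a[2]=5, slow++,fast++
slow=2 fast=4: a[fast]=6≠a[slow]=5 write a[3]=6, slow++,fast++
slow=3 fast=5: a[fast]=8≠a[slow]=6 write a[4]=8, slow++,fast++

slow=4, fast=6, prefix=[1, 3, 5, 6, 8]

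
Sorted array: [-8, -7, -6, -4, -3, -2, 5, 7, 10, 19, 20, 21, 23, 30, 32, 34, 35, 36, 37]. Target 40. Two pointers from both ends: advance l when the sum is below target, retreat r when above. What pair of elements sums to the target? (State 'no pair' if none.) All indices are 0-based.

(5, 35)

l=0 r=18: -8+37=29 <40, l++
l=1 r=18: -7+37=30 <40, l++
l=2 r=18: -6+37=31 <40, l++
l=3 r=18: -4+37=33 <40, l++
l=4 r=18: -3+37=34 <40, l++
l=5 r=18: -2+37=35 <40, l++
l=6 r=18: 5+37=42 >40, r--
l=6 r=17: 5+36=41 >40, r--
l=6 r=16: 5+35=40, found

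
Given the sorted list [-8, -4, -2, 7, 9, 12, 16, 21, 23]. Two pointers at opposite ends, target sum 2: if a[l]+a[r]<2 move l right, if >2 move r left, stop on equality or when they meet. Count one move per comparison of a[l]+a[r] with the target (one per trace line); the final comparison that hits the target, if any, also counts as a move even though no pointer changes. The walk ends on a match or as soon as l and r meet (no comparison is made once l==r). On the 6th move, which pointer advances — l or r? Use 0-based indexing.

[0,8] -8+23=15 >2 → r--
[0,7] -8+21=13 >2 → r--
[0,6] -8+16=8 >2 → r--
[0,5] -8+12=4 >2 → r--
[0,4] -8+9=1 <2 → l++
[1,4] -4+9=5 >2 → r--

r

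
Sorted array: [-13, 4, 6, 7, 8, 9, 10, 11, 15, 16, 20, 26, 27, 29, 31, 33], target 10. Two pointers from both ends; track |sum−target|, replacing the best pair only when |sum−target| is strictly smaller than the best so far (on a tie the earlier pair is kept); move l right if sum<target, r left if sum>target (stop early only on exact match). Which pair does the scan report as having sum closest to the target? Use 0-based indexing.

pair (4, 6) with sum 10 (|Δ|=0)

l=0 r=15: -13+33=20 d=10 *, r--
l=0 r=14: -13+31=18 d=8 *, r--
l=0 r=13: -13+29=16 d=6 *, r--
l=0 r=12: -13+27=14 d=4 *, r--
l=0 r=11: -13+26=13 d=3 *, r--
l=0 r=10: -13+20=7 d=3, l++
l=1 r=10: 4+20=24 d=14, r--
l=1 r=9: 4+16=20 d=10, r--
l=1 r=8: 4+15=19 d=9, r--
l=1 r=7: 4+11=15 d=5, r--
l=1 r=6: 4+10=14 d=4, r--
l=1 r=5: 4+9=13 d=3, r--
l=1 r=4: 4+8=12 d=2 *, r--
l=1 r=3: 4+7=11 d=1 *, r--
l=1 r=2: 4+6=10 d=0 *, stop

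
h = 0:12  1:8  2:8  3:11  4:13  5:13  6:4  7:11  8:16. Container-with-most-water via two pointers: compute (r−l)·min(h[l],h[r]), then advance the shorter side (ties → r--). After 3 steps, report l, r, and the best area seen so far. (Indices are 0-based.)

[0,8] min(12,16)*8=96 best=96 * → l++
[1,8] min(8,16)*7=56 best=96 → l++
[2,8] min(8,16)*6=48 best=96 → l++

l=3, r=8, best area=96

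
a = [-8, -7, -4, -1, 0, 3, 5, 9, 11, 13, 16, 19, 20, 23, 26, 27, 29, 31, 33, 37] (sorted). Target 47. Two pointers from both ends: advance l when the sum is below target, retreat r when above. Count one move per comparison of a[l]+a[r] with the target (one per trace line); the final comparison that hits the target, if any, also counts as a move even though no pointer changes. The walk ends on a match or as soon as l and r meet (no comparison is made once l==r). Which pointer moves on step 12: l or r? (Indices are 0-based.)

[0,19] -8+37=29 <47 → l++
[1,19] -7+37=30 <47 → l++
[2,19] -4+37=33 <47 → l++
[3,19] -1+37=36 <47 → l++
[4,19] 0+37=37 <47 → l++
[5,19] 3+37=40 <47 → l++
[6,19] 5+37=42 <47 → l++
[7,19] 9+37=46 <47 → l++
[8,19] 11+37=48 >47 → r--
[8,18] 11+33=44 <47 → l++
[9,18] 13+33=46 <47 → l++
[10,18] 16+33=49 >47 → r--

r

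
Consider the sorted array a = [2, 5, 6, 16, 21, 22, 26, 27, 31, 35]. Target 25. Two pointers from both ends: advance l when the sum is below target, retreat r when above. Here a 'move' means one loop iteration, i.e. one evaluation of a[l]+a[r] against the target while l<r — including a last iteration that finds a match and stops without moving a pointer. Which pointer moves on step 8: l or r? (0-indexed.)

[0,9] 2+35=37 >25 → r--
[0,8] 2+31=33 >25 → r--
[0,7] 2+27=29 >25 → r--
[0,6] 2+26=28 >25 → r--
[0,5] 2+22=24 <25 → l++
[1,5] 5+22=27 >25 → r--
[1,4] 5+21=26 >25 → r--
[1,3] 5+16=21 <25 → l++

l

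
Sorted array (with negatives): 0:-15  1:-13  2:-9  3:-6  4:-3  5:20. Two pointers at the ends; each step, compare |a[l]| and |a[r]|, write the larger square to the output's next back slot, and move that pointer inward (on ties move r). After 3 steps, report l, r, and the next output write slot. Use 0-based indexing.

l=2, r=4, next write slot=2

l=0 r=5: |-15|<=|20| out[5]=400, r--
l=0 r=4: |-15|>|-3| out[4]=225, l++
l=1 r=4: |-13|>|-3| out[3]=169, l++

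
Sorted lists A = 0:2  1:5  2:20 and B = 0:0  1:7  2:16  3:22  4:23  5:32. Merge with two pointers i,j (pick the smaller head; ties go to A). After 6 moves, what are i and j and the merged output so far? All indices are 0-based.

[i=0,j=0] A[i]=2>B[j]=0 take 0 → j++
[i=0,j=1] A[i]=2<=B[j]=7 take 2 → i++
[i=1,j=1] A[i]=5<=B[j]=7 take 5 → i++
[i=2,j=1] A[i]=20>B[j]=7 take 7 → j++
[i=2,j=2] A[i]=20>B[j]=16 take 16 → j++
[i=2,j=3] A[i]=20<=B[j]=22 take 20 → i++

i=3, j=3, merged so far=[0, 2, 5, 7, 16, 20]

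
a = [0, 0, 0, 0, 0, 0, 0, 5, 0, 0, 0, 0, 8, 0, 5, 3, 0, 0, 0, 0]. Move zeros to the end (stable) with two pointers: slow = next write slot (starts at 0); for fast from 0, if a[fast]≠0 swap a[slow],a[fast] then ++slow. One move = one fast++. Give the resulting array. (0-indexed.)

slow=0 fast=0: a[fast]=0, fast++
slow=0 fast=1: a[fast]=0, fast++
slow=0 fast=2: a[fast]=0, fast++
slow=0 fast=3: a[fast]=0, fast++
slow=0 fast=4: a[fast]=0, fast++
slow=0 fast=5: a[fast]=0, fast++
slow=0 fast=6: a[fast]=0, fast++
slow=0 fast=7: a[fast]=5≠0 swap→a[0]=5, slow++,fast++
slow=1 fast=8: a[fast]=0, fast++
slow=1 fast=9: a[fast]=0, fast++
slow=1 fast=10: a[fast]=0, fast++
slow=1 fast=11: a[fast]=0, fast++
slow=1 fast=12: a[fast]=8≠0 swap→a[1]=8, slow++,fast++
slow=2 fast=13: a[fast]=0, fast++
slow=2 fast=14: a[fast]=5≠0 swap→a[2]=5, slow++,fast++
slow=3 fast=15: a[fast]=3≠0 swap→a[3]=3, slow++,fast++
slow=4 fast=16: a[fast]=0, fast++
slow=4 fast=17: a[fast]=0, fast++
slow=4 fast=18: a[fast]=0, fast++
slow=4 fast=19: a[fast]=0, fast++

[5, 8, 5, 3, 0, 0, 0, 0, 0, 0, 0, 0, 0, 0, 0, 0, 0, 0, 0, 0]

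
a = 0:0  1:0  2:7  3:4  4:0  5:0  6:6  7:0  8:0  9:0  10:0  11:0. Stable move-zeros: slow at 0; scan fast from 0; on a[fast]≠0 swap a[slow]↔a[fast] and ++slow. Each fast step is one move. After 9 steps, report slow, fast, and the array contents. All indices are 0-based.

slow=3, fast=9, a=[7, 4, 6, 0, 0, 0, 0, 0, 0, 0, 0, 0]

(s=0,f=0) a[fast]=0 → fast++
(s=0,f=1) a[fast]=0 → fast++
(s=0,f=2) a[fast]=7≠0 swap→a[0]=7 → slow++,fast++
(s=1,f=3) a[fast]=4≠0 swap→a[1]=4 → slow++,fast++
(s=2,f=4) a[fast]=0 → fast++
(s=2,f=5) a[fast]=0 → fast++
(s=2,f=6) a[fast]=6≠0 swap→a[2]=6 → slow++,fast++
(s=3,f=7) a[fast]=0 → fast++
(s=3,f=8) a[fast]=0 → fast++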